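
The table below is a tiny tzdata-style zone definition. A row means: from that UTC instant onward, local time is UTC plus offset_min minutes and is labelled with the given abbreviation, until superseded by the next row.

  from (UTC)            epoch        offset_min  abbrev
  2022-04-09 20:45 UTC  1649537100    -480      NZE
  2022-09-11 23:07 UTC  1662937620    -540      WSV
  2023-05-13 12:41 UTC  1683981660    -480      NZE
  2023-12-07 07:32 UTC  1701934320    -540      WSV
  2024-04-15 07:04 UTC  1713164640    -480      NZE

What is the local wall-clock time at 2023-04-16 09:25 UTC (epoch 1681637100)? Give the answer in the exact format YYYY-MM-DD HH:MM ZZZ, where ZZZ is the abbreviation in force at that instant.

Query: 2023-04-16 09:25 UTC
Rule 2/5 (WSV, -09:00): 2022-09-11 23:07 UTC ≤ query < 2023-05-13 12:41 UTC
9·60 + 25 - 540 = 25 min
25 = 0·1440 + 25; 25 = 0·60 + 25 → 00:25, same day
→ 2023-04-16 00:25 WSV

2023-04-16 00:25 WSV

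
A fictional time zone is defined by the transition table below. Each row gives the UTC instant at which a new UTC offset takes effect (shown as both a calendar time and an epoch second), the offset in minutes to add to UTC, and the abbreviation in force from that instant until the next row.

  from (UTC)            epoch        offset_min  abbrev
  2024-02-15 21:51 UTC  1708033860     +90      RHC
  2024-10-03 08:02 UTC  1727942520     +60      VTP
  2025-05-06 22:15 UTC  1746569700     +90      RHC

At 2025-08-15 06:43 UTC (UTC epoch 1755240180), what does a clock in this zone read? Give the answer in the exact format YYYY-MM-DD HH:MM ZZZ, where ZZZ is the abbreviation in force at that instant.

Query: 2025-08-15 06:43 UTC
Rule 3/3 (RHC, +01:30): 2025-05-06 22:15 UTC ≤ query < +∞
6·60 + 43 + 90 = 493 min
493 = 0·1440 + 493; 493 = 8·60 + 13 → 08:13, same day
→ 2025-08-15 08:13 RHC

2025-08-15 08:13 RHC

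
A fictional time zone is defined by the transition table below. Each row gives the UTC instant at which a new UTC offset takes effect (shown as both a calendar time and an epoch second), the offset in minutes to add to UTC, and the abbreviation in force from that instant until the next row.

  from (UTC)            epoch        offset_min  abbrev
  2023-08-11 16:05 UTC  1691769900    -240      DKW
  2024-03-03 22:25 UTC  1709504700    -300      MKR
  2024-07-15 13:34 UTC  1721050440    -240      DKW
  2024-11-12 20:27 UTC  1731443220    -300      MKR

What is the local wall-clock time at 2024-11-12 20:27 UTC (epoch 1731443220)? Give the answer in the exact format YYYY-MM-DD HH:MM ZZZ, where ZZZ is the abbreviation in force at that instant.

Query: 2024-11-12 20:27 UTC
Rule 4/4 (MKR, -05:00): 2024-11-12 20:27 UTC ≤ query < +∞
20·60 + 27 - 300 = 927 min
927 = 0·1440 + 927; 927 = 15·60 + 27 → 15:27, same day
→ 2024-11-12 15:27 MKR

2024-11-12 15:27 MKR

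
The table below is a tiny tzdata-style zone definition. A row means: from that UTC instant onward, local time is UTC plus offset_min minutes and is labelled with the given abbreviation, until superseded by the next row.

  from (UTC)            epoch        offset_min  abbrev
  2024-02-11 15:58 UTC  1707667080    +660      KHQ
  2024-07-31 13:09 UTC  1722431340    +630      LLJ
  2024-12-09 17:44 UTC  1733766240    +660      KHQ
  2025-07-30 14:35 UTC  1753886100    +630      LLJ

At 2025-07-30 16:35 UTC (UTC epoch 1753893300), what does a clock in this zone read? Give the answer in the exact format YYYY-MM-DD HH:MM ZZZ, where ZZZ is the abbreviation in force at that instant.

Query: 2025-07-30 16:35 UTC
Rule 4/4 (LLJ, +10:30): 2025-07-30 14:35 UTC ≤ query < +∞
16·60 + 35 + 630 = 1625 min
1625 = 1·1440 + 185; 185 = 3·60 + 5 → 03:05, 2025-07-30 + 1 day = 2025-07-31
→ 2025-07-31 03:05 LLJ

2025-07-31 03:05 LLJ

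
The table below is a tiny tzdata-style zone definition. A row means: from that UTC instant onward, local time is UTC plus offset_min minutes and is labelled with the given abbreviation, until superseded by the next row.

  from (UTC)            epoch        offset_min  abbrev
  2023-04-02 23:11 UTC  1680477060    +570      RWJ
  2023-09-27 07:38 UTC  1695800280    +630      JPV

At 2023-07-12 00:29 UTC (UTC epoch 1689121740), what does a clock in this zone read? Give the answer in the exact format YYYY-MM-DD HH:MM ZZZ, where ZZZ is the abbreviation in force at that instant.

Query: 2023-07-12 00:29 UTC
Rule 1/2 (RWJ, +09:30): 2023-04-02 23:11 UTC ≤ query < 2023-09-27 07:38 UTC
0·60 + 29 + 570 = 599 min
599 = 0·1440 + 599; 599 = 9·60 + 59 → 09:59, same day
→ 2023-07-12 09:59 RWJ

2023-07-12 09:59 RWJ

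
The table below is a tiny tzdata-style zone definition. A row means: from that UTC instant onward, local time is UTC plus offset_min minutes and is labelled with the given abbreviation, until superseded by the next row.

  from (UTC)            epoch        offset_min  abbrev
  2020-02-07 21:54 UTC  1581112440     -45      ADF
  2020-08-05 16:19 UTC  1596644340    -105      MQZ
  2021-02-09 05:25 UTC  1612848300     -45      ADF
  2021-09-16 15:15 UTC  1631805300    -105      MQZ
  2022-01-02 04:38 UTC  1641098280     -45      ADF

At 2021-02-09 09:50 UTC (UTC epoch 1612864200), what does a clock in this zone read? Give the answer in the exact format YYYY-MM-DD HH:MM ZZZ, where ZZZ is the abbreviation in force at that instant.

2021-02-09 09:05 ADF

Query: 2021-02-09 09:50 UTC
Rule 3/5 (ADF, -00:45): 2021-02-09 05:25 UTC ≤ query < 2021-09-16 15:15 UTC
9·60 + 50 - 45 = 545 min
545 = 0·1440 + 545; 545 = 9·60 + 5 → 09:05, same day
→ 2021-02-09 09:05 ADF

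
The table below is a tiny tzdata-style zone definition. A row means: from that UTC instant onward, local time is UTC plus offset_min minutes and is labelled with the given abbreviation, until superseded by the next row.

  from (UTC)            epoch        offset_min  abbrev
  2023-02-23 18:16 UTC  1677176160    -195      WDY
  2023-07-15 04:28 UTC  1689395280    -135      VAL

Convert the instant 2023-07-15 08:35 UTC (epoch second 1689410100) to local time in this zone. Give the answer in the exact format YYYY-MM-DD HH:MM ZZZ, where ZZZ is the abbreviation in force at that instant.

Query: 2023-07-15 08:35 UTC
Rule 2/2 (VAL, -02:15): 2023-07-15 04:28 UTC ≤ query < +∞
8·60 + 35 - 135 = 380 min
380 = 0·1440 + 380; 380 = 6·60 + 20 → 06:20, same day
→ 2023-07-15 06:20 VAL

2023-07-15 06:20 VAL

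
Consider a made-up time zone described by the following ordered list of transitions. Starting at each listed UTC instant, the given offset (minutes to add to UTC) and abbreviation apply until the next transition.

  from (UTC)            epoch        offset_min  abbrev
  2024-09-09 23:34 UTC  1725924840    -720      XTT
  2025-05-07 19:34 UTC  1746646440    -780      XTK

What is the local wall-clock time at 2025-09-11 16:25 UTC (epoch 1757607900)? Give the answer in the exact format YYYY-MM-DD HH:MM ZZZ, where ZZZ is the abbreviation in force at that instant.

2025-09-11 03:25 XTK

Query: 2025-09-11 16:25 UTC
Rule 2/2 (XTK, -13:00): 2025-05-07 19:34 UTC ≤ query < +∞
16·60 + 25 - 780 = 205 min
205 = 0·1440 + 205; 205 = 3·60 + 25 → 03:25, same day
→ 2025-09-11 03:25 XTK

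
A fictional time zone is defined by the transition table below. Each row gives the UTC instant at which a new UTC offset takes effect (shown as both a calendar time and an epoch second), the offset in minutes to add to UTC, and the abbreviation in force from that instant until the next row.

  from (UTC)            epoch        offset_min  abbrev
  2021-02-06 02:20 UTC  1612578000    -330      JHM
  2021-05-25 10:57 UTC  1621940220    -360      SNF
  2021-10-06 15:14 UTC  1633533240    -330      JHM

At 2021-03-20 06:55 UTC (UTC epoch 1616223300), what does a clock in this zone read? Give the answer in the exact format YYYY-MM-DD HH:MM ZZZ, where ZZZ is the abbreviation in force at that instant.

2021-03-20 01:25 JHM

Query: 2021-03-20 06:55 UTC
Rule 1/3 (JHM, -05:30): 2021-02-06 02:20 UTC ≤ query < 2021-05-25 10:57 UTC
6·60 + 55 - 330 = 85 min
85 = 0·1440 + 85; 85 = 1·60 + 25 → 01:25, same day
→ 2021-03-20 01:25 JHM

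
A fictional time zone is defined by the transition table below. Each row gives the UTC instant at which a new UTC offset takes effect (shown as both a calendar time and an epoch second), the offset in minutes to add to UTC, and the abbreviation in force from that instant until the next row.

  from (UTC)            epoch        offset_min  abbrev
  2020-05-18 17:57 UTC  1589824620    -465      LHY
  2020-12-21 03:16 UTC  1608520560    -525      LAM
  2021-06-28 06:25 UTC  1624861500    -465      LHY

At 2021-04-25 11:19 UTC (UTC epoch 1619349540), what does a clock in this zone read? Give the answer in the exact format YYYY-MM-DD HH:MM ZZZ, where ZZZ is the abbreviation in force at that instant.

2021-04-25 02:34 LAM

Query: 2021-04-25 11:19 UTC
Rule 2/3 (LAM, -08:45): 2020-12-21 03:16 UTC ≤ query < 2021-06-28 06:25 UTC
11·60 + 19 - 525 = 154 min
154 = 0·1440 + 154; 154 = 2·60 + 34 → 02:34, same day
→ 2021-04-25 02:34 LAM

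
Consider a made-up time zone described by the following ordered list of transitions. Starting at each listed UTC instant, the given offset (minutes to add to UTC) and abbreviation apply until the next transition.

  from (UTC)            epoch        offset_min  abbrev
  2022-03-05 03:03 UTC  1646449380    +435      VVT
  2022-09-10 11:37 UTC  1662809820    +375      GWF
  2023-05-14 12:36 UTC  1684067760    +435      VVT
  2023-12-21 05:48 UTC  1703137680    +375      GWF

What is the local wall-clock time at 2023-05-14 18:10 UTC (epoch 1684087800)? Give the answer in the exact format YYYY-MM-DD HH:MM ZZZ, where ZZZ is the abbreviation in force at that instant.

2023-05-15 01:25 VVT

Query: 2023-05-14 18:10 UTC
Rule 3/4 (VVT, +07:15): 2023-05-14 12:36 UTC ≤ query < 2023-12-21 05:48 UTC
18·60 + 10 + 435 = 1525 min
1525 = 1·1440 + 85; 85 = 1·60 + 25 → 01:25, 2023-05-14 + 1 day = 2023-05-15
→ 2023-05-15 01:25 VVT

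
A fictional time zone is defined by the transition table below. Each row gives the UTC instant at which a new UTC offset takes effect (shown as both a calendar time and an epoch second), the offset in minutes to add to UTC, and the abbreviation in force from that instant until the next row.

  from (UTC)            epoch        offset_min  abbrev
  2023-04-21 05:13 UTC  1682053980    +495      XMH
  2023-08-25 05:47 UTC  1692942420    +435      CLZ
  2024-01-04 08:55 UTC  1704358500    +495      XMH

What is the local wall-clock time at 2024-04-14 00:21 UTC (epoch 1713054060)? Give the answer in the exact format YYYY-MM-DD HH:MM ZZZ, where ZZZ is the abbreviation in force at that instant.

2024-04-14 08:36 XMH

Query: 2024-04-14 00:21 UTC
Rule 3/3 (XMH, +08:15): 2024-01-04 08:55 UTC ≤ query < +∞
0·60 + 21 + 495 = 516 min
516 = 0·1440 + 516; 516 = 8·60 + 36 → 08:36, same day
→ 2024-04-14 08:36 XMH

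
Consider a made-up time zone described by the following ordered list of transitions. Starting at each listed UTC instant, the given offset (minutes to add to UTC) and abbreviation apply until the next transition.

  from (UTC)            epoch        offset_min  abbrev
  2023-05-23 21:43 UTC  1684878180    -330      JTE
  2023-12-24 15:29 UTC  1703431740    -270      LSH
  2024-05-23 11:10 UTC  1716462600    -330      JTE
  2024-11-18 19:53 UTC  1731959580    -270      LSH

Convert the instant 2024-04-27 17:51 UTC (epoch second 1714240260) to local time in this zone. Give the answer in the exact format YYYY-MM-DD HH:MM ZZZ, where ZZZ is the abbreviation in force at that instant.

Query: 2024-04-27 17:51 UTC
Rule 2/4 (LSH, -04:30): 2023-12-24 15:29 UTC ≤ query < 2024-05-23 11:10 UTC
17·60 + 51 - 270 = 801 min
801 = 0·1440 + 801; 801 = 13·60 + 21 → 13:21, same day
→ 2024-04-27 13:21 LSH

2024-04-27 13:21 LSH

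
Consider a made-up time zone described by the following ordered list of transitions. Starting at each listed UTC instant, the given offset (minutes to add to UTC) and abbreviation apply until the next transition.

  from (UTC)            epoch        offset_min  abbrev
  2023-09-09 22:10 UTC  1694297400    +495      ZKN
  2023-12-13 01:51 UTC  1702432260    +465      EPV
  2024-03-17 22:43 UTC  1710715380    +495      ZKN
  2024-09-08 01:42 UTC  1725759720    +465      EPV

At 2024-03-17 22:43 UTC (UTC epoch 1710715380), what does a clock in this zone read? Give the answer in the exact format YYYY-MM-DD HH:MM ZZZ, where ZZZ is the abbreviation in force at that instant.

2024-03-18 06:58 ZKN

Query: 2024-03-17 22:43 UTC
Rule 3/4 (ZKN, +08:15): 2024-03-17 22:43 UTC ≤ query < 2024-09-08 01:42 UTC
22·60 + 43 + 495 = 1858 min
1858 = 1·1440 + 418; 418 = 6·60 + 58 → 06:58, 2024-03-17 + 1 day = 2024-03-18
→ 2024-03-18 06:58 ZKN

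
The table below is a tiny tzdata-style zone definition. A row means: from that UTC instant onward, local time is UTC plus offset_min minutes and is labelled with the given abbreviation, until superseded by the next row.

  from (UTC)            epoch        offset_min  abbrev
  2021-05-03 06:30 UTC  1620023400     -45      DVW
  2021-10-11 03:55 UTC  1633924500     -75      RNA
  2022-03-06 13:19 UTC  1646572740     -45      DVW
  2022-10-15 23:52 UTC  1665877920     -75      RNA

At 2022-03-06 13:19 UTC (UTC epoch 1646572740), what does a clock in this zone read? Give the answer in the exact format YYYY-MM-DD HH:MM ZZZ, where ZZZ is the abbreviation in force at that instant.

2022-03-06 12:34 DVW

Query: 2022-03-06 13:19 UTC
Rule 3/4 (DVW, -00:45): 2022-03-06 13:19 UTC ≤ query < 2022-10-15 23:52 UTC
13·60 + 19 - 45 = 754 min
754 = 0·1440 + 754; 754 = 12·60 + 34 → 12:34, same day
→ 2022-03-06 12:34 DVW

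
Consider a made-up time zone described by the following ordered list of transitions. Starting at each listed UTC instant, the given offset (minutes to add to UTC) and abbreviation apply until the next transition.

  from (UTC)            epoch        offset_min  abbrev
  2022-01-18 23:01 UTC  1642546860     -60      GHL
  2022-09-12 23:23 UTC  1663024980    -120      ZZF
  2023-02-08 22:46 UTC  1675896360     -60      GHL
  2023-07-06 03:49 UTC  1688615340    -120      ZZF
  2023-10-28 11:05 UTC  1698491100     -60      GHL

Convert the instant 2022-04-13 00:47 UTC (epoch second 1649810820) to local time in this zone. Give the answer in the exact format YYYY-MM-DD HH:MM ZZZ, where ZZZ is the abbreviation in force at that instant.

Query: 2022-04-13 00:47 UTC
Rule 1/5 (GHL, -01:00): 2022-01-18 23:01 UTC ≤ query < 2022-09-12 23:23 UTC
0·60 + 47 - 60 = -13 min
-13 = -1·1440 + 1427; 1427 = 23·60 + 47 → 23:47, 2022-04-13 - 1 day = 2022-04-12
→ 2022-04-12 23:47 GHL

2022-04-12 23:47 GHL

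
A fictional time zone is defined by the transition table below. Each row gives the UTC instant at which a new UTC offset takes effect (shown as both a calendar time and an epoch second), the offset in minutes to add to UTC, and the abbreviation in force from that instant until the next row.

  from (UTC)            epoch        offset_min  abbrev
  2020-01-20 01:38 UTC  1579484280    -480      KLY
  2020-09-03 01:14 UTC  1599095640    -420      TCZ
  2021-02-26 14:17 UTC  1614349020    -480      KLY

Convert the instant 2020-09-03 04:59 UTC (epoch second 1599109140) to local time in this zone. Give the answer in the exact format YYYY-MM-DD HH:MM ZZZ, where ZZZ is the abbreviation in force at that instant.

2020-09-02 21:59 TCZ

Query: 2020-09-03 04:59 UTC
Rule 2/3 (TCZ, -07:00): 2020-09-03 01:14 UTC ≤ query < 2021-02-26 14:17 UTC
4·60 + 59 - 420 = -121 min
-121 = -1·1440 + 1319; 1319 = 21·60 + 59 → 21:59, 2020-09-03 - 1 day = 2020-09-02
→ 2020-09-02 21:59 TCZ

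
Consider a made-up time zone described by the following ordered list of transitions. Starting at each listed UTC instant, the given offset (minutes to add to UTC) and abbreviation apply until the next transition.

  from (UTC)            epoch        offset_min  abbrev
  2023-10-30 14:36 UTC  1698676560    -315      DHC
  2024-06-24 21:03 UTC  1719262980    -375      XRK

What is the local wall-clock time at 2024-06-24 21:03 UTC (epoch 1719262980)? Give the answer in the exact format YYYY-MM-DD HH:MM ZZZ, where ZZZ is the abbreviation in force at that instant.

2024-06-24 14:48 XRK

Query: 2024-06-24 21:03 UTC
Rule 2/2 (XRK, -06:15): 2024-06-24 21:03 UTC ≤ query < +∞
21·60 + 3 - 375 = 888 min
888 = 0·1440 + 888; 888 = 14·60 + 48 → 14:48, same day
→ 2024-06-24 14:48 XRK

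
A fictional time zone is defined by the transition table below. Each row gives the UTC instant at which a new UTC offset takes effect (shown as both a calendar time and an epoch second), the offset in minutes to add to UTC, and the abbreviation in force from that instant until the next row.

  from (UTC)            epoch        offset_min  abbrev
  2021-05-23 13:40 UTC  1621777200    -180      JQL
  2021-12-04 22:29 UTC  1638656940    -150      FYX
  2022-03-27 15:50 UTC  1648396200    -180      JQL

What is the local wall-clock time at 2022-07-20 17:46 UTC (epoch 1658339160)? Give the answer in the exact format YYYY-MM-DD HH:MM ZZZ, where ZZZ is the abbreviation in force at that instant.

Query: 2022-07-20 17:46 UTC
Rule 3/3 (JQL, -03:00): 2022-03-27 15:50 UTC ≤ query < +∞
17·60 + 46 - 180 = 886 min
886 = 0·1440 + 886; 886 = 14·60 + 46 → 14:46, same day
→ 2022-07-20 14:46 JQL

2022-07-20 14:46 JQL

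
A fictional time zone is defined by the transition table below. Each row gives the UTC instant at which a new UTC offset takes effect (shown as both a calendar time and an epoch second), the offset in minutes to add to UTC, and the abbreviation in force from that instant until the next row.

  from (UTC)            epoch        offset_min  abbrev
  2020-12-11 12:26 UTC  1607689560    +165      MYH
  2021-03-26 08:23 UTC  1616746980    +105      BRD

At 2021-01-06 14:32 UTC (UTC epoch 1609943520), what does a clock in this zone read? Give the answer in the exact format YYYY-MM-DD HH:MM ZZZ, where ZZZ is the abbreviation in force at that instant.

2021-01-06 17:17 MYH

Query: 2021-01-06 14:32 UTC
Rule 1/2 (MYH, +02:45): 2020-12-11 12:26 UTC ≤ query < 2021-03-26 08:23 UTC
14·60 + 32 + 165 = 1037 min
1037 = 0·1440 + 1037; 1037 = 17·60 + 17 → 17:17, same day
→ 2021-01-06 17:17 MYH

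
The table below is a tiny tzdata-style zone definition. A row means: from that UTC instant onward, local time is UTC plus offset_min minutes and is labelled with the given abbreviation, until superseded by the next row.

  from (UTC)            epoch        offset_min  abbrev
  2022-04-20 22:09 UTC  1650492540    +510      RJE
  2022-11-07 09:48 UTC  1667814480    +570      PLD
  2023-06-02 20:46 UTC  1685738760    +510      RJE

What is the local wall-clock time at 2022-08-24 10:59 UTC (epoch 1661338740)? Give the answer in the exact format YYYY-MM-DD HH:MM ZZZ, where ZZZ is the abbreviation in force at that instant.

2022-08-24 19:29 RJE

Query: 2022-08-24 10:59 UTC
Rule 1/3 (RJE, +08:30): 2022-04-20 22:09 UTC ≤ query < 2022-11-07 09:48 UTC
10·60 + 59 + 510 = 1169 min
1169 = 0·1440 + 1169; 1169 = 19·60 + 29 → 19:29, same day
→ 2022-08-24 19:29 RJE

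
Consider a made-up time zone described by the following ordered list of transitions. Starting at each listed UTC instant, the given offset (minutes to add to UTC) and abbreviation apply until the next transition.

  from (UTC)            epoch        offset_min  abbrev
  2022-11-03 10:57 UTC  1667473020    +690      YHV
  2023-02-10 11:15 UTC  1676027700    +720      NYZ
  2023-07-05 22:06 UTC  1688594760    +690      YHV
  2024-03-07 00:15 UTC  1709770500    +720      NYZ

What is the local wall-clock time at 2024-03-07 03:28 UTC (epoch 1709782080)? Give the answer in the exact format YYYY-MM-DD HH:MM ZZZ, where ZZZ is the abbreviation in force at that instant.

Query: 2024-03-07 03:28 UTC
Rule 4/4 (NYZ, +12:00): 2024-03-07 00:15 UTC ≤ query < +∞
3·60 + 28 + 720 = 928 min
928 = 0·1440 + 928; 928 = 15·60 + 28 → 15:28, same day
→ 2024-03-07 15:28 NYZ

2024-03-07 15:28 NYZ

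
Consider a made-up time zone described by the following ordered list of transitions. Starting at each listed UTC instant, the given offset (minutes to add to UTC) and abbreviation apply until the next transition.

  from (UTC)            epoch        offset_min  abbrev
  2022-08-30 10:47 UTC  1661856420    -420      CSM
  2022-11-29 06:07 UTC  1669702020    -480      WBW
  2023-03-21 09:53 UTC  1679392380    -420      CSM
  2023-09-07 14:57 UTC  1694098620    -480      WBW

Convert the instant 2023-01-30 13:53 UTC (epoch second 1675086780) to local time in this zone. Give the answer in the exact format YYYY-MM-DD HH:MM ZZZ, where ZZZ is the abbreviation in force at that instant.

Query: 2023-01-30 13:53 UTC
Rule 2/4 (WBW, -08:00): 2022-11-29 06:07 UTC ≤ query < 2023-03-21 09:53 UTC
13·60 + 53 - 480 = 353 min
353 = 0·1440 + 353; 353 = 5·60 + 53 → 05:53, same day
→ 2023-01-30 05:53 WBW

2023-01-30 05:53 WBW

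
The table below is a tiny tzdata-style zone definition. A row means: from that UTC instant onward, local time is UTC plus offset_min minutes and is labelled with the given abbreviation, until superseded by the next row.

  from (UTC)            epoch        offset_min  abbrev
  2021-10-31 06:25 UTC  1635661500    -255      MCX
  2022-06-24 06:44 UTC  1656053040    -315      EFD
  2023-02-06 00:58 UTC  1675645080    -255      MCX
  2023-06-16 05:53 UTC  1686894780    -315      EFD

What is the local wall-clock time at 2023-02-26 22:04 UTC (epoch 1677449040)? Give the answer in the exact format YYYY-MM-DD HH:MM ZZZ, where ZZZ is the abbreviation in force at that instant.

2023-02-26 17:49 MCX

Query: 2023-02-26 22:04 UTC
Rule 3/4 (MCX, -04:15): 2023-02-06 00:58 UTC ≤ query < 2023-06-16 05:53 UTC
22·60 + 4 - 255 = 1069 min
1069 = 0·1440 + 1069; 1069 = 17·60 + 49 → 17:49, same day
→ 2023-02-26 17:49 MCX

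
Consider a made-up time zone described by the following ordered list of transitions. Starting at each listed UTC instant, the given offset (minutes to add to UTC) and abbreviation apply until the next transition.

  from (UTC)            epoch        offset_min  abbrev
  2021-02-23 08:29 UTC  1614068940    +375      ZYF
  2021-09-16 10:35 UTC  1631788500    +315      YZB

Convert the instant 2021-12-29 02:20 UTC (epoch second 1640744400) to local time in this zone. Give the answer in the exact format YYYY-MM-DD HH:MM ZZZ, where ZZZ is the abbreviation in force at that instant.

2021-12-29 07:35 YZB

Query: 2021-12-29 02:20 UTC
Rule 2/2 (YZB, +05:15): 2021-09-16 10:35 UTC ≤ query < +∞
2·60 + 20 + 315 = 455 min
455 = 0·1440 + 455; 455 = 7·60 + 35 → 07:35, same day
→ 2021-12-29 07:35 YZB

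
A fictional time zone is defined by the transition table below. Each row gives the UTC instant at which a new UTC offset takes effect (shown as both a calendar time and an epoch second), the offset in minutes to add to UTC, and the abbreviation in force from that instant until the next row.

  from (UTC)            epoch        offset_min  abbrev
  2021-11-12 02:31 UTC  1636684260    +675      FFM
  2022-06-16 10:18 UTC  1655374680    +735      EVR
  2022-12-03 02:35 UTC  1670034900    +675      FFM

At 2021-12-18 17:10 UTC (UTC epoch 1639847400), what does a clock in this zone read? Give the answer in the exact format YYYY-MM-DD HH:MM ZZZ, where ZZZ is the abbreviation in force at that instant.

2021-12-19 04:25 FFM

Query: 2021-12-18 17:10 UTC
Rule 1/3 (FFM, +11:15): 2021-11-12 02:31 UTC ≤ query < 2022-06-16 10:18 UTC
17·60 + 10 + 675 = 1705 min
1705 = 1·1440 + 265; 265 = 4·60 + 25 → 04:25, 2021-12-18 + 1 day = 2021-12-19
→ 2021-12-19 04:25 FFM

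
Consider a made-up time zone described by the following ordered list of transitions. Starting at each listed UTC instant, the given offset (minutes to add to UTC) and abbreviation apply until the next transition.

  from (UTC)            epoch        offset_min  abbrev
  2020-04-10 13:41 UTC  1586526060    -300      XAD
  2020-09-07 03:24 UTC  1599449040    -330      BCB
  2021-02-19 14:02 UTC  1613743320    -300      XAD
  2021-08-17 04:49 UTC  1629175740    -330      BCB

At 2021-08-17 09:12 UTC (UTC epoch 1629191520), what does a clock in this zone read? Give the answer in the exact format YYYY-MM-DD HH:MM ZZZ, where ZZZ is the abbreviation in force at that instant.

Query: 2021-08-17 09:12 UTC
Rule 4/4 (BCB, -05:30): 2021-08-17 04:49 UTC ≤ query < +∞
9·60 + 12 - 330 = 222 min
222 = 0·1440 + 222; 222 = 3·60 + 42 → 03:42, same day
→ 2021-08-17 03:42 BCB

2021-08-17 03:42 BCB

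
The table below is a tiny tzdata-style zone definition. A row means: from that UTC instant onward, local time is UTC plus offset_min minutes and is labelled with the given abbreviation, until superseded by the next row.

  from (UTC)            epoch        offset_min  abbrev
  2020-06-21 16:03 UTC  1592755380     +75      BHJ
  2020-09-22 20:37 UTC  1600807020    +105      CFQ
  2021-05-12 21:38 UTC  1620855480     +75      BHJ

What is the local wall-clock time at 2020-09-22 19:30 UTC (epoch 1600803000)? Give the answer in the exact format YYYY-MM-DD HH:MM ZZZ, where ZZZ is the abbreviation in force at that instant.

2020-09-22 20:45 BHJ

Query: 2020-09-22 19:30 UTC
Rule 1/3 (BHJ, +01:15): 2020-06-21 16:03 UTC ≤ query < 2020-09-22 20:37 UTC
19·60 + 30 + 75 = 1245 min
1245 = 0·1440 + 1245; 1245 = 20·60 + 45 → 20:45, same day
→ 2020-09-22 20:45 BHJ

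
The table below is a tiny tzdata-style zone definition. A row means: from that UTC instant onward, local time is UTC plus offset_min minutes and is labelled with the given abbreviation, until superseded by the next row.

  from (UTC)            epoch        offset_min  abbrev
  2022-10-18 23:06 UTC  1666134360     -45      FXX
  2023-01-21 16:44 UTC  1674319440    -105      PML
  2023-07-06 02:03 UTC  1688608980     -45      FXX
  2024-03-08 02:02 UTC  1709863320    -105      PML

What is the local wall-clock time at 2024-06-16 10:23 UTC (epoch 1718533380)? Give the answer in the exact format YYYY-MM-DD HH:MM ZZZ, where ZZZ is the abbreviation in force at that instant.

Query: 2024-06-16 10:23 UTC
Rule 4/4 (PML, -01:45): 2024-03-08 02:02 UTC ≤ query < +∞
10·60 + 23 - 105 = 518 min
518 = 0·1440 + 518; 518 = 8·60 + 38 → 08:38, same day
→ 2024-06-16 08:38 PML

2024-06-16 08:38 PML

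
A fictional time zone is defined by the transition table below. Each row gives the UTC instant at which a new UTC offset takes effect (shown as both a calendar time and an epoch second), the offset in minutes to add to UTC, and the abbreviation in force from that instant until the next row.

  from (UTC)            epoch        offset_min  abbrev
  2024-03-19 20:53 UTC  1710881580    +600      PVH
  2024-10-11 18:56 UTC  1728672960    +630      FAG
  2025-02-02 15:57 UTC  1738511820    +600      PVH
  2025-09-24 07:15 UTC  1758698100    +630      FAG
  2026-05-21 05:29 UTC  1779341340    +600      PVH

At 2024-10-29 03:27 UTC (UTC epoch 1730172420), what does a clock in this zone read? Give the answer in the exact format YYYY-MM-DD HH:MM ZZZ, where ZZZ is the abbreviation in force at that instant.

2024-10-29 13:57 FAG

Query: 2024-10-29 03:27 UTC
Rule 2/5 (FAG, +10:30): 2024-10-11 18:56 UTC ≤ query < 2025-02-02 15:57 UTC
3·60 + 27 + 630 = 837 min
837 = 0·1440 + 837; 837 = 13·60 + 57 → 13:57, same day
→ 2024-10-29 13:57 FAG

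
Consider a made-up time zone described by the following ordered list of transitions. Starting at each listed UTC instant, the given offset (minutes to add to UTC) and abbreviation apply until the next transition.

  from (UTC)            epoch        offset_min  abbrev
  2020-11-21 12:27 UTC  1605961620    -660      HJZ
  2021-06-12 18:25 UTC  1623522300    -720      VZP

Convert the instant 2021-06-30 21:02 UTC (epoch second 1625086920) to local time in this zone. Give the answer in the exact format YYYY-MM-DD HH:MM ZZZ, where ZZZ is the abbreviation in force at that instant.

Query: 2021-06-30 21:02 UTC
Rule 2/2 (VZP, -12:00): 2021-06-12 18:25 UTC ≤ query < +∞
21·60 + 2 - 720 = 542 min
542 = 0·1440 + 542; 542 = 9·60 + 2 → 09:02, same day
→ 2021-06-30 09:02 VZP

2021-06-30 09:02 VZP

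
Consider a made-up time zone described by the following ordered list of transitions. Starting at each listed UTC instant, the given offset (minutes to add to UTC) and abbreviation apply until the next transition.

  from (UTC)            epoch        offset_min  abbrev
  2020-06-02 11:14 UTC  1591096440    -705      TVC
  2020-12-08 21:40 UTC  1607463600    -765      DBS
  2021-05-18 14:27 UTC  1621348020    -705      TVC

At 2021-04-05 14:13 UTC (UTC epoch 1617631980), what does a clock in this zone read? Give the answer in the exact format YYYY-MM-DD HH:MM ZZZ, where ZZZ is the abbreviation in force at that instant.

2021-04-05 01:28 DBS

Query: 2021-04-05 14:13 UTC
Rule 2/3 (DBS, -12:45): 2020-12-08 21:40 UTC ≤ query < 2021-05-18 14:27 UTC
14·60 + 13 - 765 = 88 min
88 = 0·1440 + 88; 88 = 1·60 + 28 → 01:28, same day
→ 2021-04-05 01:28 DBS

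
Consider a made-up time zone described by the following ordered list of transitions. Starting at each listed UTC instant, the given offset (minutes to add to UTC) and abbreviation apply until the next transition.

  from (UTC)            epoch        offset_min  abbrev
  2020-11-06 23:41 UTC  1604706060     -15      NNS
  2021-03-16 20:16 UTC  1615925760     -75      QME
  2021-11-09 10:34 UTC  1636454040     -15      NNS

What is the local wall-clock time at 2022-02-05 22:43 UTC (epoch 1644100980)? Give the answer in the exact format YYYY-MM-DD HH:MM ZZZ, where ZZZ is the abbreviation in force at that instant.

2022-02-05 22:28 NNS

Query: 2022-02-05 22:43 UTC
Rule 3/3 (NNS, -00:15): 2021-11-09 10:34 UTC ≤ query < +∞
22·60 + 43 - 15 = 1348 min
1348 = 0·1440 + 1348; 1348 = 22·60 + 28 → 22:28, same day
→ 2022-02-05 22:28 NNS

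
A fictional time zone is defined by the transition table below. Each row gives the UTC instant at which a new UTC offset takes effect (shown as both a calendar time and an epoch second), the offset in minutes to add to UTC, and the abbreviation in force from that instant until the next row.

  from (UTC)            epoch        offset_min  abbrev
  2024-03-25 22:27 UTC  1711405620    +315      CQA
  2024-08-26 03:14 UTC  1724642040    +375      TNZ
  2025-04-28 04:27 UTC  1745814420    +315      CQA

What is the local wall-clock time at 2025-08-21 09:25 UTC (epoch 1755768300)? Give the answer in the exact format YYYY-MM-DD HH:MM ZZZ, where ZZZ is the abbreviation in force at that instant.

Query: 2025-08-21 09:25 UTC
Rule 3/3 (CQA, +05:15): 2025-04-28 04:27 UTC ≤ query < +∞
9·60 + 25 + 315 = 880 min
880 = 0·1440 + 880; 880 = 14·60 + 40 → 14:40, same day
→ 2025-08-21 14:40 CQA

2025-08-21 14:40 CQA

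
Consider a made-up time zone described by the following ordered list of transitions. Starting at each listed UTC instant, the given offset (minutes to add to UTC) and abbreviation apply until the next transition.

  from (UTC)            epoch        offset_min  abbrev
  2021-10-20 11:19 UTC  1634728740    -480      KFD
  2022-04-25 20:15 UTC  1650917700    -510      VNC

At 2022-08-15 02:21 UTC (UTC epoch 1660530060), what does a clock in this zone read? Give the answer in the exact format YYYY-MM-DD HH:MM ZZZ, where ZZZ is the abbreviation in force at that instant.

Query: 2022-08-15 02:21 UTC
Rule 2/2 (VNC, -08:30): 2022-04-25 20:15 UTC ≤ query < +∞
2·60 + 21 - 510 = -369 min
-369 = -1·1440 + 1071; 1071 = 17·60 + 51 → 17:51, 2022-08-15 - 1 day = 2022-08-14
→ 2022-08-14 17:51 VNC

2022-08-14 17:51 VNC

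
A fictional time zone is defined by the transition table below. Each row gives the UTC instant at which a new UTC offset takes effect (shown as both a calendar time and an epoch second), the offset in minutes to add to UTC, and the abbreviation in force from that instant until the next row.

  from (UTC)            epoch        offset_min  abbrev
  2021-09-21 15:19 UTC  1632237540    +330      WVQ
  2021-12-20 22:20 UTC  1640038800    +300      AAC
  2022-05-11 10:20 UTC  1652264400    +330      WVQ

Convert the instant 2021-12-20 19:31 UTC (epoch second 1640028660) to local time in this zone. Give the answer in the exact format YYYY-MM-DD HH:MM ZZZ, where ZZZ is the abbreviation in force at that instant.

2021-12-21 01:01 WVQ

Query: 2021-12-20 19:31 UTC
Rule 1/3 (WVQ, +05:30): 2021-09-21 15:19 UTC ≤ query < 2021-12-20 22:20 UTC
19·60 + 31 + 330 = 1501 min
1501 = 1·1440 + 61; 61 = 1·60 + 1 → 01:01, 2021-12-20 + 1 day = 2021-12-21
→ 2021-12-21 01:01 WVQ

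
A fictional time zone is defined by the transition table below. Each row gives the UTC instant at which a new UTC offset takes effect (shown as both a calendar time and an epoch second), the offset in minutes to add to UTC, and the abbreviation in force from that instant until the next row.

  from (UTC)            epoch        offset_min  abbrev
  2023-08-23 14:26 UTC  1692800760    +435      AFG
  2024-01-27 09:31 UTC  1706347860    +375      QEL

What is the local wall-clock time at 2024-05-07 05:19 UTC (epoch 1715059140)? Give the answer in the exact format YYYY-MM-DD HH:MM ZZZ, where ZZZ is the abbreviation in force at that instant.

2024-05-07 11:34 QEL

Query: 2024-05-07 05:19 UTC
Rule 2/2 (QEL, +06:15): 2024-01-27 09:31 UTC ≤ query < +∞
5·60 + 19 + 375 = 694 min
694 = 0·1440 + 694; 694 = 11·60 + 34 → 11:34, same day
→ 2024-05-07 11:34 QEL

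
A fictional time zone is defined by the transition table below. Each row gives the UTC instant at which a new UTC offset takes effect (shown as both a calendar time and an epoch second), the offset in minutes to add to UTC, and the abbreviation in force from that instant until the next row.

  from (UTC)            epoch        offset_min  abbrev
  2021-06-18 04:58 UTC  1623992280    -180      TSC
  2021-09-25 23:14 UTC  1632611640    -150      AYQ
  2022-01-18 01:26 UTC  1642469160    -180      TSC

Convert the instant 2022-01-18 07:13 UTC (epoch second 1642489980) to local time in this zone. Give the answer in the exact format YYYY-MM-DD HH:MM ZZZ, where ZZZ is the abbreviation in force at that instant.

2022-01-18 04:13 TSC

Query: 2022-01-18 07:13 UTC
Rule 3/3 (TSC, -03:00): 2022-01-18 01:26 UTC ≤ query < +∞
7·60 + 13 - 180 = 253 min
253 = 0·1440 + 253; 253 = 4·60 + 13 → 04:13, same day
→ 2022-01-18 04:13 TSC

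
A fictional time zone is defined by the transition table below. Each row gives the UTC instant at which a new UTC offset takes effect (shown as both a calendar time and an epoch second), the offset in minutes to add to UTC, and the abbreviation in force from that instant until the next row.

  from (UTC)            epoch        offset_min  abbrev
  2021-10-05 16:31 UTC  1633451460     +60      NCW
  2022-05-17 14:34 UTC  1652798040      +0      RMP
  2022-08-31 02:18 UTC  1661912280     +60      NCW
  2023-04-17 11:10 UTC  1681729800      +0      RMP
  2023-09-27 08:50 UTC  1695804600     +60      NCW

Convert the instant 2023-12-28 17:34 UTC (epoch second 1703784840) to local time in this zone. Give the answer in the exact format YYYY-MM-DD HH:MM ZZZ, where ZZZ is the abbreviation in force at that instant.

2023-12-28 18:34 NCW

Query: 2023-12-28 17:34 UTC
Rule 5/5 (NCW, +01:00): 2023-09-27 08:50 UTC ≤ query < +∞
17·60 + 34 + 60 = 1114 min
1114 = 0·1440 + 1114; 1114 = 18·60 + 34 → 18:34, same day
→ 2023-12-28 18:34 NCW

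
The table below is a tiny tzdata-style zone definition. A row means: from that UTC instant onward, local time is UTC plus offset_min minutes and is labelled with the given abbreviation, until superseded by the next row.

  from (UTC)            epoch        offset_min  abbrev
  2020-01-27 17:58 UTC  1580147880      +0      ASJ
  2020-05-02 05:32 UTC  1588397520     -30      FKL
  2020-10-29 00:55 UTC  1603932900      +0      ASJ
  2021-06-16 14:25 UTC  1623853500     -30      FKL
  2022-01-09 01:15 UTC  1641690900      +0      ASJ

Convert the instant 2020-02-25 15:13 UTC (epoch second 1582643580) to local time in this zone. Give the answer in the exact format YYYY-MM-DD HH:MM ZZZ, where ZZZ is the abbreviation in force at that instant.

2020-02-25 15:13 ASJ

Query: 2020-02-25 15:13 UTC
Rule 1/5 (ASJ, +00:00): 2020-01-27 17:58 UTC ≤ query < 2020-05-02 05:32 UTC
15·60 + 13 + 0 = 913 min
913 = 0·1440 + 913; 913 = 15·60 + 13 → 15:13, same day
→ 2020-02-25 15:13 ASJ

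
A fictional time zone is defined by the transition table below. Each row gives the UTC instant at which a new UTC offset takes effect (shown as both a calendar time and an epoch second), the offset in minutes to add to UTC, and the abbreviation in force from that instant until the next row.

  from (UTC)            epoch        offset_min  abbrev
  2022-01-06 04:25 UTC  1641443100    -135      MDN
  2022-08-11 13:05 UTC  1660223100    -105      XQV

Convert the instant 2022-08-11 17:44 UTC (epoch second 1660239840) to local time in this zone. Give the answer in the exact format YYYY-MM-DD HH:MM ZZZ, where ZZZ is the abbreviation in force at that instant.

2022-08-11 15:59 XQV

Query: 2022-08-11 17:44 UTC
Rule 2/2 (XQV, -01:45): 2022-08-11 13:05 UTC ≤ query < +∞
17·60 + 44 - 105 = 959 min
959 = 0·1440 + 959; 959 = 15·60 + 59 → 15:59, same day
→ 2022-08-11 15:59 XQV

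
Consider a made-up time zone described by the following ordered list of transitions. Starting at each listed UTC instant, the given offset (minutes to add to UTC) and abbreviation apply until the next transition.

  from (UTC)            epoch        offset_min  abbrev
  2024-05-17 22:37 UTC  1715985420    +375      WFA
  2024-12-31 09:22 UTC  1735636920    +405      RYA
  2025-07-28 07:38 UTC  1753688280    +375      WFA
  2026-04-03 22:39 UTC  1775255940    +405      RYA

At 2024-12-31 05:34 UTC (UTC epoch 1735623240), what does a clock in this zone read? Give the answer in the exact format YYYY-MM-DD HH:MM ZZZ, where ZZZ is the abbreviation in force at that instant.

Query: 2024-12-31 05:34 UTC
Rule 1/4 (WFA, +06:15): 2024-05-17 22:37 UTC ≤ query < 2024-12-31 09:22 UTC
5·60 + 34 + 375 = 709 min
709 = 0·1440 + 709; 709 = 11·60 + 49 → 11:49, same day
→ 2024-12-31 11:49 WFA

2024-12-31 11:49 WFA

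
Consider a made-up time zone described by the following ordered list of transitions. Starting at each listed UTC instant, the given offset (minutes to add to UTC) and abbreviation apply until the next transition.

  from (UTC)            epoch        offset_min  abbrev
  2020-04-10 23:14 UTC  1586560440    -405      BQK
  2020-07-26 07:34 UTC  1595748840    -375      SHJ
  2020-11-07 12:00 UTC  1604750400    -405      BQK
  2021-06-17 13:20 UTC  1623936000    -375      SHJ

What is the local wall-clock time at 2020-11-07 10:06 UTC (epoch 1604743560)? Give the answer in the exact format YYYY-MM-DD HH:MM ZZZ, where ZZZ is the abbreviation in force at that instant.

2020-11-07 03:51 SHJ

Query: 2020-11-07 10:06 UTC
Rule 2/4 (SHJ, -06:15): 2020-07-26 07:34 UTC ≤ query < 2020-11-07 12:00 UTC
10·60 + 6 - 375 = 231 min
231 = 0·1440 + 231; 231 = 3·60 + 51 → 03:51, same day
→ 2020-11-07 03:51 SHJ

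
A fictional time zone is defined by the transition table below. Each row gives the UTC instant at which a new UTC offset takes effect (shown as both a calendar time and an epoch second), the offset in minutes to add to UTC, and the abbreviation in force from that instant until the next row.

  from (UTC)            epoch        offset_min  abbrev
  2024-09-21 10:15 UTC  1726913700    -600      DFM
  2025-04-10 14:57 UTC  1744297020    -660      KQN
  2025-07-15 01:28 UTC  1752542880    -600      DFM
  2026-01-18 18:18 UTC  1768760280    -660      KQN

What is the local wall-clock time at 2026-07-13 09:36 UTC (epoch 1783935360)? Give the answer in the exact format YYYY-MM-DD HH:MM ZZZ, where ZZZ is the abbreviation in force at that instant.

Query: 2026-07-13 09:36 UTC
Rule 4/4 (KQN, -11:00): 2026-01-18 18:18 UTC ≤ query < +∞
9·60 + 36 - 660 = -84 min
-84 = -1·1440 + 1356; 1356 = 22·60 + 36 → 22:36, 2026-07-13 - 1 day = 2026-07-12
→ 2026-07-12 22:36 KQN

2026-07-12 22:36 KQN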